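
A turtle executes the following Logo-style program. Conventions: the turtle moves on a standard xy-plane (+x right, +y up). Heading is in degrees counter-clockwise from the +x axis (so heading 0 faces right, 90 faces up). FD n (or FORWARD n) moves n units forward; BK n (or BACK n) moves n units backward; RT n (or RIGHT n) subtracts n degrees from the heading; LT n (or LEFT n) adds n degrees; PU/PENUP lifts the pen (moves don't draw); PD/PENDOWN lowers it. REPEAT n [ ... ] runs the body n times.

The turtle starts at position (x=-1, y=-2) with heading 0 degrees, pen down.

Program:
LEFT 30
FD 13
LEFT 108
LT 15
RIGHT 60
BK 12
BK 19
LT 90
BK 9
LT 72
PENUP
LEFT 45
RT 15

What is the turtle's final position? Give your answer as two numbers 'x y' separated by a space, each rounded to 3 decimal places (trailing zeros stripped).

Executing turtle program step by step:
Start: pos=(-1,-2), heading=0, pen down
LT 30: heading 0 -> 30
FD 13: (-1,-2) -> (10.258,4.5) [heading=30, draw]
LT 108: heading 30 -> 138
LT 15: heading 138 -> 153
RT 60: heading 153 -> 93
BK 12: (10.258,4.5) -> (10.886,-7.484) [heading=93, draw]
BK 19: (10.886,-7.484) -> (11.881,-26.458) [heading=93, draw]
LT 90: heading 93 -> 183
BK 9: (11.881,-26.458) -> (20.868,-25.986) [heading=183, draw]
LT 72: heading 183 -> 255
PU: pen up
LT 45: heading 255 -> 300
RT 15: heading 300 -> 285
Final: pos=(20.868,-25.986), heading=285, 4 segment(s) drawn

Answer: 20.868 -25.986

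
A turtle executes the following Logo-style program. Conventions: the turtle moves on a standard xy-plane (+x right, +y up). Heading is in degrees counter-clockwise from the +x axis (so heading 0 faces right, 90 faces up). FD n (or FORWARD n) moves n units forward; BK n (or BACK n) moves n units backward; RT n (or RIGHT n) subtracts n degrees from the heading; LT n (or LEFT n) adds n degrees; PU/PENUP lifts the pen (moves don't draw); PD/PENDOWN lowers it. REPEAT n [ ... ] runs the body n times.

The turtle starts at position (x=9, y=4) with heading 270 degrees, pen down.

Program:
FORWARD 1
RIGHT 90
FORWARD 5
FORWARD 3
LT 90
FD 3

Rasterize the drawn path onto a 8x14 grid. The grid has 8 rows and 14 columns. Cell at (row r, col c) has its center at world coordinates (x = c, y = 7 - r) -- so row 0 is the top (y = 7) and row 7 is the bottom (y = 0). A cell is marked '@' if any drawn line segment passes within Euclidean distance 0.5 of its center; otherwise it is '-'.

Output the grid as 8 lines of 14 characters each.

Segment 0: (9,4) -> (9,3)
Segment 1: (9,3) -> (4,3)
Segment 2: (4,3) -> (1,3)
Segment 3: (1,3) -> (1,0)

Answer: --------------
--------------
--------------
---------@----
-@@@@@@@@@----
-@------------
-@------------
-@------------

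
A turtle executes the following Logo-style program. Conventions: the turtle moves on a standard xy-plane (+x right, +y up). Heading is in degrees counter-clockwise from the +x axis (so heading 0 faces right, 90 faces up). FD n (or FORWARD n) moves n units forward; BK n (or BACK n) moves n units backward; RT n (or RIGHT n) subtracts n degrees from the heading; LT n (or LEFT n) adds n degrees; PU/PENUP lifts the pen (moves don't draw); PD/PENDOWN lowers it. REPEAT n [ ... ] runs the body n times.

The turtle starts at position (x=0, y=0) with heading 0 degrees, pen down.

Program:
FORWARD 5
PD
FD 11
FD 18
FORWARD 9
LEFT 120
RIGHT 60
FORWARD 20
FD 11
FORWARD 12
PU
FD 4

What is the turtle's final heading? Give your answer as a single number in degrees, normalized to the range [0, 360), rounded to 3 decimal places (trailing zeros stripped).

Answer: 60

Derivation:
Executing turtle program step by step:
Start: pos=(0,0), heading=0, pen down
FD 5: (0,0) -> (5,0) [heading=0, draw]
PD: pen down
FD 11: (5,0) -> (16,0) [heading=0, draw]
FD 18: (16,0) -> (34,0) [heading=0, draw]
FD 9: (34,0) -> (43,0) [heading=0, draw]
LT 120: heading 0 -> 120
RT 60: heading 120 -> 60
FD 20: (43,0) -> (53,17.321) [heading=60, draw]
FD 11: (53,17.321) -> (58.5,26.847) [heading=60, draw]
FD 12: (58.5,26.847) -> (64.5,37.239) [heading=60, draw]
PU: pen up
FD 4: (64.5,37.239) -> (66.5,40.703) [heading=60, move]
Final: pos=(66.5,40.703), heading=60, 7 segment(s) drawn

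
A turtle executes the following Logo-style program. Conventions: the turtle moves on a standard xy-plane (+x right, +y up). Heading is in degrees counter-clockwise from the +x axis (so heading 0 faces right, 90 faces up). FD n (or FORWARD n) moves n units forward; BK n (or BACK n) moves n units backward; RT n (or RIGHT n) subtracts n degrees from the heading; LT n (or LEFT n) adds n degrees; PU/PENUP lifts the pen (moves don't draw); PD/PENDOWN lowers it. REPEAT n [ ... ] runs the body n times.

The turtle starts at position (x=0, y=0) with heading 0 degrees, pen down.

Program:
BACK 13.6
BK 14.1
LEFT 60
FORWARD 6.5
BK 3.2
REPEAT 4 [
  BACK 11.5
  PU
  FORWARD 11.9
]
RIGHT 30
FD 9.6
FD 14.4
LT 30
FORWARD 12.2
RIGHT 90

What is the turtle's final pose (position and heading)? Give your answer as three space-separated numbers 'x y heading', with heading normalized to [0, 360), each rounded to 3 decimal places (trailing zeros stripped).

Answer: 1.635 26.809 330

Derivation:
Executing turtle program step by step:
Start: pos=(0,0), heading=0, pen down
BK 13.6: (0,0) -> (-13.6,0) [heading=0, draw]
BK 14.1: (-13.6,0) -> (-27.7,0) [heading=0, draw]
LT 60: heading 0 -> 60
FD 6.5: (-27.7,0) -> (-24.45,5.629) [heading=60, draw]
BK 3.2: (-24.45,5.629) -> (-26.05,2.858) [heading=60, draw]
REPEAT 4 [
  -- iteration 1/4 --
  BK 11.5: (-26.05,2.858) -> (-31.8,-7.101) [heading=60, draw]
  PU: pen up
  FD 11.9: (-31.8,-7.101) -> (-25.85,3.204) [heading=60, move]
  -- iteration 2/4 --
  BK 11.5: (-25.85,3.204) -> (-31.6,-6.755) [heading=60, move]
  PU: pen up
  FD 11.9: (-31.6,-6.755) -> (-25.65,3.551) [heading=60, move]
  -- iteration 3/4 --
  BK 11.5: (-25.65,3.551) -> (-31.4,-6.409) [heading=60, move]
  PU: pen up
  FD 11.9: (-31.4,-6.409) -> (-25.45,3.897) [heading=60, move]
  -- iteration 4/4 --
  BK 11.5: (-25.45,3.897) -> (-31.2,-6.062) [heading=60, move]
  PU: pen up
  FD 11.9: (-31.2,-6.062) -> (-25.25,4.244) [heading=60, move]
]
RT 30: heading 60 -> 30
FD 9.6: (-25.25,4.244) -> (-16.936,9.044) [heading=30, move]
FD 14.4: (-16.936,9.044) -> (-4.465,16.244) [heading=30, move]
LT 30: heading 30 -> 60
FD 12.2: (-4.465,16.244) -> (1.635,26.809) [heading=60, move]
RT 90: heading 60 -> 330
Final: pos=(1.635,26.809), heading=330, 5 segment(s) drawn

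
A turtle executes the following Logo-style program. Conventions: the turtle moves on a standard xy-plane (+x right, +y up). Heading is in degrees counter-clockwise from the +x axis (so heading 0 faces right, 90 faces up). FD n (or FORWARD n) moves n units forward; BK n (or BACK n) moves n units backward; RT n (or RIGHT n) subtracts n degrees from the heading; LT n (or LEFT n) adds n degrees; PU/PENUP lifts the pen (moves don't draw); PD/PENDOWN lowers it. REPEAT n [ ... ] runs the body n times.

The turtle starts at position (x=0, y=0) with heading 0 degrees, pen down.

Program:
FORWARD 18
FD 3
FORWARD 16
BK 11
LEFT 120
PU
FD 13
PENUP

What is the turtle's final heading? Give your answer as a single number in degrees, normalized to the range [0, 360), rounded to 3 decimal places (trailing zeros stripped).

Executing turtle program step by step:
Start: pos=(0,0), heading=0, pen down
FD 18: (0,0) -> (18,0) [heading=0, draw]
FD 3: (18,0) -> (21,0) [heading=0, draw]
FD 16: (21,0) -> (37,0) [heading=0, draw]
BK 11: (37,0) -> (26,0) [heading=0, draw]
LT 120: heading 0 -> 120
PU: pen up
FD 13: (26,0) -> (19.5,11.258) [heading=120, move]
PU: pen up
Final: pos=(19.5,11.258), heading=120, 4 segment(s) drawn

Answer: 120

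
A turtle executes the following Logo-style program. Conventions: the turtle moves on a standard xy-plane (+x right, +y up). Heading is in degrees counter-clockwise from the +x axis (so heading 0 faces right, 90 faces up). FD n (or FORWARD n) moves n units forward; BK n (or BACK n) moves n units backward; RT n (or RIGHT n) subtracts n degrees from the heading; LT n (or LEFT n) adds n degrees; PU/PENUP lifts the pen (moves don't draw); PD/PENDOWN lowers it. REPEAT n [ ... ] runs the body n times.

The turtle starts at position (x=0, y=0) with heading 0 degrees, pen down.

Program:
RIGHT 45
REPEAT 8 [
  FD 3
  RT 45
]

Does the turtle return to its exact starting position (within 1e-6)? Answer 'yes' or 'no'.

Executing turtle program step by step:
Start: pos=(0,0), heading=0, pen down
RT 45: heading 0 -> 315
REPEAT 8 [
  -- iteration 1/8 --
  FD 3: (0,0) -> (2.121,-2.121) [heading=315, draw]
  RT 45: heading 315 -> 270
  -- iteration 2/8 --
  FD 3: (2.121,-2.121) -> (2.121,-5.121) [heading=270, draw]
  RT 45: heading 270 -> 225
  -- iteration 3/8 --
  FD 3: (2.121,-5.121) -> (0,-7.243) [heading=225, draw]
  RT 45: heading 225 -> 180
  -- iteration 4/8 --
  FD 3: (0,-7.243) -> (-3,-7.243) [heading=180, draw]
  RT 45: heading 180 -> 135
  -- iteration 5/8 --
  FD 3: (-3,-7.243) -> (-5.121,-5.121) [heading=135, draw]
  RT 45: heading 135 -> 90
  -- iteration 6/8 --
  FD 3: (-5.121,-5.121) -> (-5.121,-2.121) [heading=90, draw]
  RT 45: heading 90 -> 45
  -- iteration 7/8 --
  FD 3: (-5.121,-2.121) -> (-3,0) [heading=45, draw]
  RT 45: heading 45 -> 0
  -- iteration 8/8 --
  FD 3: (-3,0) -> (0,0) [heading=0, draw]
  RT 45: heading 0 -> 315
]
Final: pos=(0,0), heading=315, 8 segment(s) drawn

Start position: (0, 0)
Final position: (0, 0)
Distance = 0; < 1e-6 -> CLOSED

Answer: yes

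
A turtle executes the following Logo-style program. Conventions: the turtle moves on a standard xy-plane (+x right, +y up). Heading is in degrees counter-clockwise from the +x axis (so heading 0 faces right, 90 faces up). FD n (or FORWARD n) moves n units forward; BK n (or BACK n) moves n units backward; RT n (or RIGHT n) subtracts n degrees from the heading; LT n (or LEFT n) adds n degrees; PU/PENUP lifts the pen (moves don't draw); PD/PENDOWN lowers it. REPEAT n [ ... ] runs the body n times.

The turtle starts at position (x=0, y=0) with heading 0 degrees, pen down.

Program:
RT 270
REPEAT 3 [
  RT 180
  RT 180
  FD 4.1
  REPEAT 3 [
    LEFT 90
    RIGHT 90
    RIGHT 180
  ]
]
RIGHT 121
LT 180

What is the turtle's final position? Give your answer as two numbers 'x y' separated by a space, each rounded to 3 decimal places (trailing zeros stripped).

Answer: 0 4.1

Derivation:
Executing turtle program step by step:
Start: pos=(0,0), heading=0, pen down
RT 270: heading 0 -> 90
REPEAT 3 [
  -- iteration 1/3 --
  RT 180: heading 90 -> 270
  RT 180: heading 270 -> 90
  FD 4.1: (0,0) -> (0,4.1) [heading=90, draw]
  REPEAT 3 [
    -- iteration 1/3 --
    LT 90: heading 90 -> 180
    RT 90: heading 180 -> 90
    RT 180: heading 90 -> 270
    -- iteration 2/3 --
    LT 90: heading 270 -> 0
    RT 90: heading 0 -> 270
    RT 180: heading 270 -> 90
    -- iteration 3/3 --
    LT 90: heading 90 -> 180
    RT 90: heading 180 -> 90
    RT 180: heading 90 -> 270
  ]
  -- iteration 2/3 --
  RT 180: heading 270 -> 90
  RT 180: heading 90 -> 270
  FD 4.1: (0,4.1) -> (0,0) [heading=270, draw]
  REPEAT 3 [
    -- iteration 1/3 --
    LT 90: heading 270 -> 0
    RT 90: heading 0 -> 270
    RT 180: heading 270 -> 90
    -- iteration 2/3 --
    LT 90: heading 90 -> 180
    RT 90: heading 180 -> 90
    RT 180: heading 90 -> 270
    -- iteration 3/3 --
    LT 90: heading 270 -> 0
    RT 90: heading 0 -> 270
    RT 180: heading 270 -> 90
  ]
  -- iteration 3/3 --
  RT 180: heading 90 -> 270
  RT 180: heading 270 -> 90
  FD 4.1: (0,0) -> (0,4.1) [heading=90, draw]
  REPEAT 3 [
    -- iteration 1/3 --
    LT 90: heading 90 -> 180
    RT 90: heading 180 -> 90
    RT 180: heading 90 -> 270
    -- iteration 2/3 --
    LT 90: heading 270 -> 0
    RT 90: heading 0 -> 270
    RT 180: heading 270 -> 90
    -- iteration 3/3 --
    LT 90: heading 90 -> 180
    RT 90: heading 180 -> 90
    RT 180: heading 90 -> 270
  ]
]
RT 121: heading 270 -> 149
LT 180: heading 149 -> 329
Final: pos=(0,4.1), heading=329, 3 segment(s) drawn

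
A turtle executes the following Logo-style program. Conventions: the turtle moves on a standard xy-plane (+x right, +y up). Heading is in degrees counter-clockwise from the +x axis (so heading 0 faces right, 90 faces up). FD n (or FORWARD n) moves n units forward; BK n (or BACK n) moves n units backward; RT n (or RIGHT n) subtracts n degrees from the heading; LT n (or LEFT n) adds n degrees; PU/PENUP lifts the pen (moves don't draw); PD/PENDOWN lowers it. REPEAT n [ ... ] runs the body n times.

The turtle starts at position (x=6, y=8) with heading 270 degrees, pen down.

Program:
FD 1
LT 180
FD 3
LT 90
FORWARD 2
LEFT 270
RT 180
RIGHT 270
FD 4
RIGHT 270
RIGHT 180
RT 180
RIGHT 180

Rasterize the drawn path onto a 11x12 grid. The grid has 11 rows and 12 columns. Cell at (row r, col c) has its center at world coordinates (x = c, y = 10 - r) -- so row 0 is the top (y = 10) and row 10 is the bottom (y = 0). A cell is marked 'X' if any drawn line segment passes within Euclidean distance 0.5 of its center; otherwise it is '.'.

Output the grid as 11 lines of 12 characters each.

Answer: ....XXXXX...
......X.....
......X.....
......X.....
............
............
............
............
............
............
............

Derivation:
Segment 0: (6,8) -> (6,7)
Segment 1: (6,7) -> (6,10)
Segment 2: (6,10) -> (4,10)
Segment 3: (4,10) -> (8,10)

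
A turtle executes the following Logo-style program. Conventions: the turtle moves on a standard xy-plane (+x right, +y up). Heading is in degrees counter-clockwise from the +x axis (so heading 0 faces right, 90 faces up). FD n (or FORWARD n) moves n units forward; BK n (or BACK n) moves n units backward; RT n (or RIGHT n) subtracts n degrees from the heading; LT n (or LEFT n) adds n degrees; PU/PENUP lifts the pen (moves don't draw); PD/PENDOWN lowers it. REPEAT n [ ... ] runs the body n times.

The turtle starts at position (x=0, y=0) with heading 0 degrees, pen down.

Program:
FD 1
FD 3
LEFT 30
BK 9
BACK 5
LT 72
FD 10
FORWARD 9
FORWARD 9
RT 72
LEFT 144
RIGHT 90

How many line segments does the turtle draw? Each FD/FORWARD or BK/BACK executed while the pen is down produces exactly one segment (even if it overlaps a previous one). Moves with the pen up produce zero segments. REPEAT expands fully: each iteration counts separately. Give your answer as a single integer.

Executing turtle program step by step:
Start: pos=(0,0), heading=0, pen down
FD 1: (0,0) -> (1,0) [heading=0, draw]
FD 3: (1,0) -> (4,0) [heading=0, draw]
LT 30: heading 0 -> 30
BK 9: (4,0) -> (-3.794,-4.5) [heading=30, draw]
BK 5: (-3.794,-4.5) -> (-8.124,-7) [heading=30, draw]
LT 72: heading 30 -> 102
FD 10: (-8.124,-7) -> (-10.203,2.781) [heading=102, draw]
FD 9: (-10.203,2.781) -> (-12.075,11.585) [heading=102, draw]
FD 9: (-12.075,11.585) -> (-13.946,20.388) [heading=102, draw]
RT 72: heading 102 -> 30
LT 144: heading 30 -> 174
RT 90: heading 174 -> 84
Final: pos=(-13.946,20.388), heading=84, 7 segment(s) drawn
Segments drawn: 7

Answer: 7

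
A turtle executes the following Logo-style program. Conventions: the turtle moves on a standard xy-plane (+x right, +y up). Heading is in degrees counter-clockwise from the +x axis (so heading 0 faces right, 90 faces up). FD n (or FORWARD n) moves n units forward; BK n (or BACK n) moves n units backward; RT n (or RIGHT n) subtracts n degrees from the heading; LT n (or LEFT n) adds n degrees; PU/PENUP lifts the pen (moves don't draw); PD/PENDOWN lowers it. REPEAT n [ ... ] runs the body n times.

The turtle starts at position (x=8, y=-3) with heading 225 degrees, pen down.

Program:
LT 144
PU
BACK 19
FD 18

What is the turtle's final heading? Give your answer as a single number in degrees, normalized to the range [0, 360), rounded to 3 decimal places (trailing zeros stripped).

Answer: 9

Derivation:
Executing turtle program step by step:
Start: pos=(8,-3), heading=225, pen down
LT 144: heading 225 -> 9
PU: pen up
BK 19: (8,-3) -> (-10.766,-5.972) [heading=9, move]
FD 18: (-10.766,-5.972) -> (7.012,-3.156) [heading=9, move]
Final: pos=(7.012,-3.156), heading=9, 0 segment(s) drawn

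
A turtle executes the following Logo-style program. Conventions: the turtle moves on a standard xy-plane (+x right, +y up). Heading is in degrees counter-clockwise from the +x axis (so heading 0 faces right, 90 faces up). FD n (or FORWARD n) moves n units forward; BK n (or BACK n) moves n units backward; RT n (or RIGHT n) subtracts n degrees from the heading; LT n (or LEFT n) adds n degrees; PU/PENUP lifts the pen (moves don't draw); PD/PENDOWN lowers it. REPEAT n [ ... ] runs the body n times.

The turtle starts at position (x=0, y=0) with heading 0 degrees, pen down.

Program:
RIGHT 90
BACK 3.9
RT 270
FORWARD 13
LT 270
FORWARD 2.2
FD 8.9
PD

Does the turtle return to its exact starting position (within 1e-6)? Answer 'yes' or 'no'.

Answer: no

Derivation:
Executing turtle program step by step:
Start: pos=(0,0), heading=0, pen down
RT 90: heading 0 -> 270
BK 3.9: (0,0) -> (0,3.9) [heading=270, draw]
RT 270: heading 270 -> 0
FD 13: (0,3.9) -> (13,3.9) [heading=0, draw]
LT 270: heading 0 -> 270
FD 2.2: (13,3.9) -> (13,1.7) [heading=270, draw]
FD 8.9: (13,1.7) -> (13,-7.2) [heading=270, draw]
PD: pen down
Final: pos=(13,-7.2), heading=270, 4 segment(s) drawn

Start position: (0, 0)
Final position: (13, -7.2)
Distance = 14.861; >= 1e-6 -> NOT closed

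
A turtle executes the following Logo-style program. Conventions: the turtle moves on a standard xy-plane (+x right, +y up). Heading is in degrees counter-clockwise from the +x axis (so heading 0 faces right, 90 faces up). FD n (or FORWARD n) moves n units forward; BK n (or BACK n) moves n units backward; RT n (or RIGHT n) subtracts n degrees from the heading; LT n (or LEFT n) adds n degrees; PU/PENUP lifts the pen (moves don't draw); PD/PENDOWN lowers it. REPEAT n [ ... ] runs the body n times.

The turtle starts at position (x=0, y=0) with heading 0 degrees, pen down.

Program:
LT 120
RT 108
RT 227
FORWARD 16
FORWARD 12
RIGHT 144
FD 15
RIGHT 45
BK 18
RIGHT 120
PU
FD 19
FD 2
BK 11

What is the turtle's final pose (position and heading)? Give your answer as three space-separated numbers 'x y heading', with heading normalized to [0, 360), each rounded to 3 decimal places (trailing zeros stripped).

Answer: -30.499 26.069 196

Derivation:
Executing turtle program step by step:
Start: pos=(0,0), heading=0, pen down
LT 120: heading 0 -> 120
RT 108: heading 120 -> 12
RT 227: heading 12 -> 145
FD 16: (0,0) -> (-13.106,9.177) [heading=145, draw]
FD 12: (-13.106,9.177) -> (-22.936,16.06) [heading=145, draw]
RT 144: heading 145 -> 1
FD 15: (-22.936,16.06) -> (-7.939,16.322) [heading=1, draw]
RT 45: heading 1 -> 316
BK 18: (-7.939,16.322) -> (-20.887,28.826) [heading=316, draw]
RT 120: heading 316 -> 196
PU: pen up
FD 19: (-20.887,28.826) -> (-39.151,23.589) [heading=196, move]
FD 2: (-39.151,23.589) -> (-41.073,23.037) [heading=196, move]
BK 11: (-41.073,23.037) -> (-30.499,26.069) [heading=196, move]
Final: pos=(-30.499,26.069), heading=196, 4 segment(s) drawn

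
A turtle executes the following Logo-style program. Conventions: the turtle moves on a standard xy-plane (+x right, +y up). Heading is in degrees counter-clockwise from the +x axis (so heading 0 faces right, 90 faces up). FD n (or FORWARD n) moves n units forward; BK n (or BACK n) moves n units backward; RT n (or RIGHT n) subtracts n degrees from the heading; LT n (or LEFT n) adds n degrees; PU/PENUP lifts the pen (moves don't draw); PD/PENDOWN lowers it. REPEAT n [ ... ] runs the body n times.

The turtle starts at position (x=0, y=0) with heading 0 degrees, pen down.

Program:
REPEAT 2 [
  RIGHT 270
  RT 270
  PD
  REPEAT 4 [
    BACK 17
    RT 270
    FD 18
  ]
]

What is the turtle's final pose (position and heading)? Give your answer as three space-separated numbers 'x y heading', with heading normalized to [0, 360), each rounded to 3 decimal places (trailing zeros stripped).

Executing turtle program step by step:
Start: pos=(0,0), heading=0, pen down
REPEAT 2 [
  -- iteration 1/2 --
  RT 270: heading 0 -> 90
  RT 270: heading 90 -> 180
  PD: pen down
  REPEAT 4 [
    -- iteration 1/4 --
    BK 17: (0,0) -> (17,0) [heading=180, draw]
    RT 270: heading 180 -> 270
    FD 18: (17,0) -> (17,-18) [heading=270, draw]
    -- iteration 2/4 --
    BK 17: (17,-18) -> (17,-1) [heading=270, draw]
    RT 270: heading 270 -> 0
    FD 18: (17,-1) -> (35,-1) [heading=0, draw]
    -- iteration 3/4 --
    BK 17: (35,-1) -> (18,-1) [heading=0, draw]
    RT 270: heading 0 -> 90
    FD 18: (18,-1) -> (18,17) [heading=90, draw]
    -- iteration 4/4 --
    BK 17: (18,17) -> (18,0) [heading=90, draw]
    RT 270: heading 90 -> 180
    FD 18: (18,0) -> (0,0) [heading=180, draw]
  ]
  -- iteration 2/2 --
  RT 270: heading 180 -> 270
  RT 270: heading 270 -> 0
  PD: pen down
  REPEAT 4 [
    -- iteration 1/4 --
    BK 17: (0,0) -> (-17,0) [heading=0, draw]
    RT 270: heading 0 -> 90
    FD 18: (-17,0) -> (-17,18) [heading=90, draw]
    -- iteration 2/4 --
    BK 17: (-17,18) -> (-17,1) [heading=90, draw]
    RT 270: heading 90 -> 180
    FD 18: (-17,1) -> (-35,1) [heading=180, draw]
    -- iteration 3/4 --
    BK 17: (-35,1) -> (-18,1) [heading=180, draw]
    RT 270: heading 180 -> 270
    FD 18: (-18,1) -> (-18,-17) [heading=270, draw]
    -- iteration 4/4 --
    BK 17: (-18,-17) -> (-18,0) [heading=270, draw]
    RT 270: heading 270 -> 0
    FD 18: (-18,0) -> (0,0) [heading=0, draw]
  ]
]
Final: pos=(0,0), heading=0, 16 segment(s) drawn

Answer: 0 0 0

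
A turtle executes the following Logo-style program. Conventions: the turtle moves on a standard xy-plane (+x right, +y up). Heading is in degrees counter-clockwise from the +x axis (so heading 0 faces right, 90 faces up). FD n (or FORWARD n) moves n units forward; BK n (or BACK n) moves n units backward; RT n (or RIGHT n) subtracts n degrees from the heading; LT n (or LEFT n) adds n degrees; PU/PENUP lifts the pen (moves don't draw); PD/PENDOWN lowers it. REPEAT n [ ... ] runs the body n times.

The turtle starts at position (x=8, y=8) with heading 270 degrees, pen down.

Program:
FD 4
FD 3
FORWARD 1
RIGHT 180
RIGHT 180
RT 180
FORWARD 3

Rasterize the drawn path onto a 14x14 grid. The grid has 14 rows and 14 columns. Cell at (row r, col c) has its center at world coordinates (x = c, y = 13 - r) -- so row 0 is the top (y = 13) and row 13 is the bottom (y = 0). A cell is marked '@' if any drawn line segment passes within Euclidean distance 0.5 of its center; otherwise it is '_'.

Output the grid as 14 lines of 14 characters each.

Answer: ______________
______________
______________
______________
______________
________@_____
________@_____
________@_____
________@_____
________@_____
________@_____
________@_____
________@_____
________@_____

Derivation:
Segment 0: (8,8) -> (8,4)
Segment 1: (8,4) -> (8,1)
Segment 2: (8,1) -> (8,0)
Segment 3: (8,0) -> (8,3)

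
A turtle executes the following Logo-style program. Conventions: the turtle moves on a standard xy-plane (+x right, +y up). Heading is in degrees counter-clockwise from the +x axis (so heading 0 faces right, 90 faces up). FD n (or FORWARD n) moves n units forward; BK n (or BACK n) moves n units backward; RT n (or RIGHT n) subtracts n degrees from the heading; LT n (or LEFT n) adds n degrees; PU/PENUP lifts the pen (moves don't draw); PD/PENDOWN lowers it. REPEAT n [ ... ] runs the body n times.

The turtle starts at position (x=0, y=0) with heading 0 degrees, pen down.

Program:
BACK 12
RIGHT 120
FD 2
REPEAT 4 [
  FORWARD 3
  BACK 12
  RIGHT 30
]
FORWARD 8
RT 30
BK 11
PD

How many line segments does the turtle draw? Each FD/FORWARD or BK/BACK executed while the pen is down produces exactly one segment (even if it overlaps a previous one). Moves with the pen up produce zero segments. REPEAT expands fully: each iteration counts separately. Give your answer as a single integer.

Executing turtle program step by step:
Start: pos=(0,0), heading=0, pen down
BK 12: (0,0) -> (-12,0) [heading=0, draw]
RT 120: heading 0 -> 240
FD 2: (-12,0) -> (-13,-1.732) [heading=240, draw]
REPEAT 4 [
  -- iteration 1/4 --
  FD 3: (-13,-1.732) -> (-14.5,-4.33) [heading=240, draw]
  BK 12: (-14.5,-4.33) -> (-8.5,6.062) [heading=240, draw]
  RT 30: heading 240 -> 210
  -- iteration 2/4 --
  FD 3: (-8.5,6.062) -> (-11.098,4.562) [heading=210, draw]
  BK 12: (-11.098,4.562) -> (-0.706,10.562) [heading=210, draw]
  RT 30: heading 210 -> 180
  -- iteration 3/4 --
  FD 3: (-0.706,10.562) -> (-3.706,10.562) [heading=180, draw]
  BK 12: (-3.706,10.562) -> (8.294,10.562) [heading=180, draw]
  RT 30: heading 180 -> 150
  -- iteration 4/4 --
  FD 3: (8.294,10.562) -> (5.696,12.062) [heading=150, draw]
  BK 12: (5.696,12.062) -> (16.088,6.062) [heading=150, draw]
  RT 30: heading 150 -> 120
]
FD 8: (16.088,6.062) -> (12.088,12.99) [heading=120, draw]
RT 30: heading 120 -> 90
BK 11: (12.088,12.99) -> (12.088,1.99) [heading=90, draw]
PD: pen down
Final: pos=(12.088,1.99), heading=90, 12 segment(s) drawn
Segments drawn: 12

Answer: 12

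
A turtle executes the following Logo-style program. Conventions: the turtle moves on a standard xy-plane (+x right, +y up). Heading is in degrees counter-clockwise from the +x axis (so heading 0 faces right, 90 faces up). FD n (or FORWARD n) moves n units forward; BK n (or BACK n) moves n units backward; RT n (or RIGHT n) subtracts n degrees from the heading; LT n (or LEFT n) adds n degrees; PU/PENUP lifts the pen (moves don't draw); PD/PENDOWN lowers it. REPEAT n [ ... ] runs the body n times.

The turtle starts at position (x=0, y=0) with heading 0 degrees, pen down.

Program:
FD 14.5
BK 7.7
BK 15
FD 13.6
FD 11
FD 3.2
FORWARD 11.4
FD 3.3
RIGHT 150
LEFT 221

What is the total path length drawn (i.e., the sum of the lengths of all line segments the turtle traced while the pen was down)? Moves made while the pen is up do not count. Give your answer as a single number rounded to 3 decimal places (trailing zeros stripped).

Executing turtle program step by step:
Start: pos=(0,0), heading=0, pen down
FD 14.5: (0,0) -> (14.5,0) [heading=0, draw]
BK 7.7: (14.5,0) -> (6.8,0) [heading=0, draw]
BK 15: (6.8,0) -> (-8.2,0) [heading=0, draw]
FD 13.6: (-8.2,0) -> (5.4,0) [heading=0, draw]
FD 11: (5.4,0) -> (16.4,0) [heading=0, draw]
FD 3.2: (16.4,0) -> (19.6,0) [heading=0, draw]
FD 11.4: (19.6,0) -> (31,0) [heading=0, draw]
FD 3.3: (31,0) -> (34.3,0) [heading=0, draw]
RT 150: heading 0 -> 210
LT 221: heading 210 -> 71
Final: pos=(34.3,0), heading=71, 8 segment(s) drawn

Segment lengths:
  seg 1: (0,0) -> (14.5,0), length = 14.5
  seg 2: (14.5,0) -> (6.8,0), length = 7.7
  seg 3: (6.8,0) -> (-8.2,0), length = 15
  seg 4: (-8.2,0) -> (5.4,0), length = 13.6
  seg 5: (5.4,0) -> (16.4,0), length = 11
  seg 6: (16.4,0) -> (19.6,0), length = 3.2
  seg 7: (19.6,0) -> (31,0), length = 11.4
  seg 8: (31,0) -> (34.3,0), length = 3.3
Total = 79.7

Answer: 79.7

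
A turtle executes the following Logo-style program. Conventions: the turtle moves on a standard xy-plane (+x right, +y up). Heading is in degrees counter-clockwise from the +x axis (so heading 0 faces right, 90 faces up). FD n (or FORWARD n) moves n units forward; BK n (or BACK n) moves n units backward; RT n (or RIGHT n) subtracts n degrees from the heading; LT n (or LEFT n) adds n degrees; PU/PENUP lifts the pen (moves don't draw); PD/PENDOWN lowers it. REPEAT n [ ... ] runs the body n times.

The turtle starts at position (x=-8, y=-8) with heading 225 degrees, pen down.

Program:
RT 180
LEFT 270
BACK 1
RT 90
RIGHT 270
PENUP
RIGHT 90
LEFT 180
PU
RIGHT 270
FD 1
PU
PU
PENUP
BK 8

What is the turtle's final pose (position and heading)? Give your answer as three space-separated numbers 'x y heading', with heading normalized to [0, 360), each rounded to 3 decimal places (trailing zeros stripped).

Answer: -3.757 -12.243 135

Derivation:
Executing turtle program step by step:
Start: pos=(-8,-8), heading=225, pen down
RT 180: heading 225 -> 45
LT 270: heading 45 -> 315
BK 1: (-8,-8) -> (-8.707,-7.293) [heading=315, draw]
RT 90: heading 315 -> 225
RT 270: heading 225 -> 315
PU: pen up
RT 90: heading 315 -> 225
LT 180: heading 225 -> 45
PU: pen up
RT 270: heading 45 -> 135
FD 1: (-8.707,-7.293) -> (-9.414,-6.586) [heading=135, move]
PU: pen up
PU: pen up
PU: pen up
BK 8: (-9.414,-6.586) -> (-3.757,-12.243) [heading=135, move]
Final: pos=(-3.757,-12.243), heading=135, 1 segment(s) drawn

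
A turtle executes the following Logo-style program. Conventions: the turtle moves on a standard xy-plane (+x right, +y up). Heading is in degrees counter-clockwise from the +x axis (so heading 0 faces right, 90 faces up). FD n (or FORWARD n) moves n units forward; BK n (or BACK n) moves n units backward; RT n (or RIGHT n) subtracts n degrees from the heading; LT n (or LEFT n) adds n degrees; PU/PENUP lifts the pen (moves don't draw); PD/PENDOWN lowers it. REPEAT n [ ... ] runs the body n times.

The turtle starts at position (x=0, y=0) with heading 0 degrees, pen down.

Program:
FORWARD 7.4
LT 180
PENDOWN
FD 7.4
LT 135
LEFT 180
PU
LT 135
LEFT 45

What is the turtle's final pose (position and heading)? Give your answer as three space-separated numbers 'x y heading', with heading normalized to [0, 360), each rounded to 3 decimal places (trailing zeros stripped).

Answer: 0 0 315

Derivation:
Executing turtle program step by step:
Start: pos=(0,0), heading=0, pen down
FD 7.4: (0,0) -> (7.4,0) [heading=0, draw]
LT 180: heading 0 -> 180
PD: pen down
FD 7.4: (7.4,0) -> (0,0) [heading=180, draw]
LT 135: heading 180 -> 315
LT 180: heading 315 -> 135
PU: pen up
LT 135: heading 135 -> 270
LT 45: heading 270 -> 315
Final: pos=(0,0), heading=315, 2 segment(s) drawn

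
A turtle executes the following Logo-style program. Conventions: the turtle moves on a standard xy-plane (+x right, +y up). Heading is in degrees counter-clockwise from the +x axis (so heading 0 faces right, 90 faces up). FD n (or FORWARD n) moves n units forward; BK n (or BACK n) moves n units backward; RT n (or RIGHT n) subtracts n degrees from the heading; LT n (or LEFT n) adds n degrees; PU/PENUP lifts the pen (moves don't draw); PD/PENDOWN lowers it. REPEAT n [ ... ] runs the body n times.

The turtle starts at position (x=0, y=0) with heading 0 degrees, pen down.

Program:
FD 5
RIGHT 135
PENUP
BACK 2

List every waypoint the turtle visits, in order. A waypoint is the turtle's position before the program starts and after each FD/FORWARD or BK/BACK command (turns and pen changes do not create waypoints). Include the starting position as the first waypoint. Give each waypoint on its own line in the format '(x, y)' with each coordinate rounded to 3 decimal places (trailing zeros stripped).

Answer: (0, 0)
(5, 0)
(6.414, 1.414)

Derivation:
Executing turtle program step by step:
Start: pos=(0,0), heading=0, pen down
FD 5: (0,0) -> (5,0) [heading=0, draw]
RT 135: heading 0 -> 225
PU: pen up
BK 2: (5,0) -> (6.414,1.414) [heading=225, move]
Final: pos=(6.414,1.414), heading=225, 1 segment(s) drawn
Waypoints (3 total):
(0, 0)
(5, 0)
(6.414, 1.414)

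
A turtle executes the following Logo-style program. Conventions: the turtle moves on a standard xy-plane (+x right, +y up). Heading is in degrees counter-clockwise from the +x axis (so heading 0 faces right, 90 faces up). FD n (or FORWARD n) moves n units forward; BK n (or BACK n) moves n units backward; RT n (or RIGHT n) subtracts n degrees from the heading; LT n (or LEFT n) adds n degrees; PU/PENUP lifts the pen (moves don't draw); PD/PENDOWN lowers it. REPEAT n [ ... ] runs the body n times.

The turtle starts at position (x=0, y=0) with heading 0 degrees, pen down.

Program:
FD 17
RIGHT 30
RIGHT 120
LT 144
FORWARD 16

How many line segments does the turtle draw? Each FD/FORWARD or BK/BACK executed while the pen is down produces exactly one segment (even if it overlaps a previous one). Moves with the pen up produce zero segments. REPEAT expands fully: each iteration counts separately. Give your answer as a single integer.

Answer: 2

Derivation:
Executing turtle program step by step:
Start: pos=(0,0), heading=0, pen down
FD 17: (0,0) -> (17,0) [heading=0, draw]
RT 30: heading 0 -> 330
RT 120: heading 330 -> 210
LT 144: heading 210 -> 354
FD 16: (17,0) -> (32.912,-1.672) [heading=354, draw]
Final: pos=(32.912,-1.672), heading=354, 2 segment(s) drawn
Segments drawn: 2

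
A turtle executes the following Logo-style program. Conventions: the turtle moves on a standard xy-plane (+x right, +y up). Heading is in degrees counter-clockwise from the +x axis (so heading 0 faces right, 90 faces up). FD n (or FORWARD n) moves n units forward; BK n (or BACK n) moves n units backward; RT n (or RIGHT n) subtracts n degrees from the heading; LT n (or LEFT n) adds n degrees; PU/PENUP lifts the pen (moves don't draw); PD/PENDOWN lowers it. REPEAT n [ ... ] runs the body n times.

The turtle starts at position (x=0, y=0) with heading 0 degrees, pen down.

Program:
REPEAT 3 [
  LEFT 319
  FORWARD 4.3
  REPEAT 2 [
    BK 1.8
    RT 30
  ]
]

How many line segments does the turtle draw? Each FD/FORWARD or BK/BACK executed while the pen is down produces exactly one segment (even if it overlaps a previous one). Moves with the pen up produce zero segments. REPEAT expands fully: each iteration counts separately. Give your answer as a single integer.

Answer: 9

Derivation:
Executing turtle program step by step:
Start: pos=(0,0), heading=0, pen down
REPEAT 3 [
  -- iteration 1/3 --
  LT 319: heading 0 -> 319
  FD 4.3: (0,0) -> (3.245,-2.821) [heading=319, draw]
  REPEAT 2 [
    -- iteration 1/2 --
    BK 1.8: (3.245,-2.821) -> (1.887,-1.64) [heading=319, draw]
    RT 30: heading 319 -> 289
    -- iteration 2/2 --
    BK 1.8: (1.887,-1.64) -> (1.301,0.062) [heading=289, draw]
    RT 30: heading 289 -> 259
  ]
  -- iteration 2/3 --
  LT 319: heading 259 -> 218
  FD 4.3: (1.301,0.062) -> (-2.088,-2.586) [heading=218, draw]
  REPEAT 2 [
    -- iteration 1/2 --
    BK 1.8: (-2.088,-2.586) -> (-0.669,-1.477) [heading=218, draw]
    RT 30: heading 218 -> 188
    -- iteration 2/2 --
    BK 1.8: (-0.669,-1.477) -> (1.113,-1.227) [heading=188, draw]
    RT 30: heading 188 -> 158
  ]
  -- iteration 3/3 --
  LT 319: heading 158 -> 117
  FD 4.3: (1.113,-1.227) -> (-0.839,2.604) [heading=117, draw]
  REPEAT 2 [
    -- iteration 1/2 --
    BK 1.8: (-0.839,2.604) -> (-0.022,1.001) [heading=117, draw]
    RT 30: heading 117 -> 87
    -- iteration 2/2 --
    BK 1.8: (-0.022,1.001) -> (-0.116,-0.797) [heading=87, draw]
    RT 30: heading 87 -> 57
  ]
]
Final: pos=(-0.116,-0.797), heading=57, 9 segment(s) drawn
Segments drawn: 9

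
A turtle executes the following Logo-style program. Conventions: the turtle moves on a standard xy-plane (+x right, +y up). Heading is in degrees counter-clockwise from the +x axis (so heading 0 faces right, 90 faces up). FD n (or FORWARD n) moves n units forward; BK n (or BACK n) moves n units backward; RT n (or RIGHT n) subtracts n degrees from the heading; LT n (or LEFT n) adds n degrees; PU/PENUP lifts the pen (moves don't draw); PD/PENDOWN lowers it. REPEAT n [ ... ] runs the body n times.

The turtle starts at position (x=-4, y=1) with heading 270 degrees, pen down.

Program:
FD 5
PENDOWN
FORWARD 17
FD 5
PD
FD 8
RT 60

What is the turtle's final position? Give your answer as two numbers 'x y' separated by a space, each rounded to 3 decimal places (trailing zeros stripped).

Answer: -4 -34

Derivation:
Executing turtle program step by step:
Start: pos=(-4,1), heading=270, pen down
FD 5: (-4,1) -> (-4,-4) [heading=270, draw]
PD: pen down
FD 17: (-4,-4) -> (-4,-21) [heading=270, draw]
FD 5: (-4,-21) -> (-4,-26) [heading=270, draw]
PD: pen down
FD 8: (-4,-26) -> (-4,-34) [heading=270, draw]
RT 60: heading 270 -> 210
Final: pos=(-4,-34), heading=210, 4 segment(s) drawn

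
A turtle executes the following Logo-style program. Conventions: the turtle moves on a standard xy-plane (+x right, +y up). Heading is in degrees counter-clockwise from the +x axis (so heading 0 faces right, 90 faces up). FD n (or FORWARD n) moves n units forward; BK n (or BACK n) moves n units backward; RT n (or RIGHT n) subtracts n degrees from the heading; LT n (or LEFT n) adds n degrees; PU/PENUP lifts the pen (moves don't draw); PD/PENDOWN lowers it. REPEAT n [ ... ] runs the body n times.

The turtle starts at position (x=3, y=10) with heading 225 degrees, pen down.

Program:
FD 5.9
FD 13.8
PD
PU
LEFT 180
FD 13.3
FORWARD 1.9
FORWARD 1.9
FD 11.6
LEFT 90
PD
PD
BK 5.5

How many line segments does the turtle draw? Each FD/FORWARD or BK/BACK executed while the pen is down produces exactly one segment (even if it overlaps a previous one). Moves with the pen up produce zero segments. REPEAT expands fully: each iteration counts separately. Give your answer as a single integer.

Executing turtle program step by step:
Start: pos=(3,10), heading=225, pen down
FD 5.9: (3,10) -> (-1.172,5.828) [heading=225, draw]
FD 13.8: (-1.172,5.828) -> (-10.93,-3.93) [heading=225, draw]
PD: pen down
PU: pen up
LT 180: heading 225 -> 45
FD 13.3: (-10.93,-3.93) -> (-1.525,5.475) [heading=45, move]
FD 1.9: (-1.525,5.475) -> (-0.182,6.818) [heading=45, move]
FD 1.9: (-0.182,6.818) -> (1.162,8.162) [heading=45, move]
FD 11.6: (1.162,8.162) -> (9.364,16.364) [heading=45, move]
LT 90: heading 45 -> 135
PD: pen down
PD: pen down
BK 5.5: (9.364,16.364) -> (13.253,12.475) [heading=135, draw]
Final: pos=(13.253,12.475), heading=135, 3 segment(s) drawn
Segments drawn: 3

Answer: 3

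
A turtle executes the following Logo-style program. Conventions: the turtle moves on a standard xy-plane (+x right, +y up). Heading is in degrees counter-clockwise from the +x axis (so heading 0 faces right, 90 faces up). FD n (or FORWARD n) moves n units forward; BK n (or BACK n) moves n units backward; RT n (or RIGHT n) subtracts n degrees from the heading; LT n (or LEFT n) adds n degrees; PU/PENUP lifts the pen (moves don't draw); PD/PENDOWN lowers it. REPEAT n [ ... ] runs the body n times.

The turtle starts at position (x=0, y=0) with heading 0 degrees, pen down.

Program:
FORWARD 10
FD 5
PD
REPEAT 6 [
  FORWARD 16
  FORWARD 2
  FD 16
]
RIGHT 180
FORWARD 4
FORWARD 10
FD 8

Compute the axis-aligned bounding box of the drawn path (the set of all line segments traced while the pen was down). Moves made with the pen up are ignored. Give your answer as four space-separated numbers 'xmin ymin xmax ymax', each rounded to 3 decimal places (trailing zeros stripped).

Answer: 0 0 219 0

Derivation:
Executing turtle program step by step:
Start: pos=(0,0), heading=0, pen down
FD 10: (0,0) -> (10,0) [heading=0, draw]
FD 5: (10,0) -> (15,0) [heading=0, draw]
PD: pen down
REPEAT 6 [
  -- iteration 1/6 --
  FD 16: (15,0) -> (31,0) [heading=0, draw]
  FD 2: (31,0) -> (33,0) [heading=0, draw]
  FD 16: (33,0) -> (49,0) [heading=0, draw]
  -- iteration 2/6 --
  FD 16: (49,0) -> (65,0) [heading=0, draw]
  FD 2: (65,0) -> (67,0) [heading=0, draw]
  FD 16: (67,0) -> (83,0) [heading=0, draw]
  -- iteration 3/6 --
  FD 16: (83,0) -> (99,0) [heading=0, draw]
  FD 2: (99,0) -> (101,0) [heading=0, draw]
  FD 16: (101,0) -> (117,0) [heading=0, draw]
  -- iteration 4/6 --
  FD 16: (117,0) -> (133,0) [heading=0, draw]
  FD 2: (133,0) -> (135,0) [heading=0, draw]
  FD 16: (135,0) -> (151,0) [heading=0, draw]
  -- iteration 5/6 --
  FD 16: (151,0) -> (167,0) [heading=0, draw]
  FD 2: (167,0) -> (169,0) [heading=0, draw]
  FD 16: (169,0) -> (185,0) [heading=0, draw]
  -- iteration 6/6 --
  FD 16: (185,0) -> (201,0) [heading=0, draw]
  FD 2: (201,0) -> (203,0) [heading=0, draw]
  FD 16: (203,0) -> (219,0) [heading=0, draw]
]
RT 180: heading 0 -> 180
FD 4: (219,0) -> (215,0) [heading=180, draw]
FD 10: (215,0) -> (205,0) [heading=180, draw]
FD 8: (205,0) -> (197,0) [heading=180, draw]
Final: pos=(197,0), heading=180, 23 segment(s) drawn

Segment endpoints: x in {0, 10, 15, 31, 33, 49, 65, 67, 83, 99, 101, 117, 133, 135, 151, 167, 169, 185, 197, 201, 203, 205, 215, 219}, y in {0, 0, 0, 0}
xmin=0, ymin=0, xmax=219, ymax=0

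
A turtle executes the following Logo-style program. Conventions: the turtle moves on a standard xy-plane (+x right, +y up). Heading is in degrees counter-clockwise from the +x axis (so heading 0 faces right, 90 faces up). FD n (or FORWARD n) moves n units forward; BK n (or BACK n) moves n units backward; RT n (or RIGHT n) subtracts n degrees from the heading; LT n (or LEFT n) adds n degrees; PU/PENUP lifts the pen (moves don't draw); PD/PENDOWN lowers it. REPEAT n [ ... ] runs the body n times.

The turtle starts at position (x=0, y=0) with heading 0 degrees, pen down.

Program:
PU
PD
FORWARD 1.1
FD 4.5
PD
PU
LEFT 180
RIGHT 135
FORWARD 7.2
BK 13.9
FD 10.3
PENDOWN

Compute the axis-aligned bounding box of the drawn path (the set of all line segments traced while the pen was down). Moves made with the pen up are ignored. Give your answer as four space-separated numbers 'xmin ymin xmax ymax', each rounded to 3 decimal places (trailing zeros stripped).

Answer: 0 0 5.6 0

Derivation:
Executing turtle program step by step:
Start: pos=(0,0), heading=0, pen down
PU: pen up
PD: pen down
FD 1.1: (0,0) -> (1.1,0) [heading=0, draw]
FD 4.5: (1.1,0) -> (5.6,0) [heading=0, draw]
PD: pen down
PU: pen up
LT 180: heading 0 -> 180
RT 135: heading 180 -> 45
FD 7.2: (5.6,0) -> (10.691,5.091) [heading=45, move]
BK 13.9: (10.691,5.091) -> (0.862,-4.738) [heading=45, move]
FD 10.3: (0.862,-4.738) -> (8.146,2.546) [heading=45, move]
PD: pen down
Final: pos=(8.146,2.546), heading=45, 2 segment(s) drawn

Segment endpoints: x in {0, 1.1, 5.6}, y in {0}
xmin=0, ymin=0, xmax=5.6, ymax=0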